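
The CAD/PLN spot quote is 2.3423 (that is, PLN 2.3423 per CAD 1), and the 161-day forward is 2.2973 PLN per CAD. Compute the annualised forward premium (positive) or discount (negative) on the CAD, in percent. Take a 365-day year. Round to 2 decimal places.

-4.36%

T = 161/365 years.
Period premium: (2.2973 − 2.3423)/2.3423 = -0.0192119.
Annualise by dividing by T: -0.0192119 / (161/365) = -0.043555 → -4.36%.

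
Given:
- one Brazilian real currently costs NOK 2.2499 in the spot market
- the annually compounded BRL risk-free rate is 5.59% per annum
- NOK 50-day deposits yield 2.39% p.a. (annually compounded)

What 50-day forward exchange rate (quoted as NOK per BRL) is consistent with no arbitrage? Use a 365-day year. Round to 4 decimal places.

2.2404

T = 50/365 years.
NOK growth factor: (1 + 0.0239)^(50/365) = 1.0032407.
BRL growth factor: (1 + 0.0559)^(50/365) = 1.007479.
CIP: F = S · (grow NOK)/(grow BRL) = 2.2499 × 1.0032407/1.007479 = 2.240435 NOK per BRL.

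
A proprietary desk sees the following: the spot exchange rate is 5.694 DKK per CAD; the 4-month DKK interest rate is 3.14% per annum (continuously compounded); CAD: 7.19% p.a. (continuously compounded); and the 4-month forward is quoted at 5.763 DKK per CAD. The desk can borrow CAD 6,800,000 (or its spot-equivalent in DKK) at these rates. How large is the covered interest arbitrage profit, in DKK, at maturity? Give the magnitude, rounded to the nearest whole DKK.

T = 4/12 years.
Keep in CAD, deliver into the forward: 6,800,000·1.0242561754·5.763 = DKK 40,138,960.70.
Swap to DKK now, deposit: 6,800,000·5.694·1.0105216338 = DKK 39,126,589.24.
The quoted forward overvalues CAD, so borrow DKK, buy CAD at spot, deposit the CAD at 7.19%, and sell the proceeds forward at 5.763.
Arbitrage profit = |40,138,960.70 − 39,126,589.24| = DKK 1,012,371.

DKK 1,012,371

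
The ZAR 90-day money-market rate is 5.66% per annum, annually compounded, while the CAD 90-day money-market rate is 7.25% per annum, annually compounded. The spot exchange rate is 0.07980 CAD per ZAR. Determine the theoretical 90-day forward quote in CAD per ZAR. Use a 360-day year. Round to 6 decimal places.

0.080099

T = 90/360 years.
Growth of 1 CAD over T: (1 + 0.0725)^(90/360) = 1.0176521.
Growth of 1 ZAR over T: (1 + 0.0566)^(90/360) = 1.0138592.
Forward (CAD per ZAR) = 0.0798 × 1.0176521 / 1.0138592 = 0.08009854.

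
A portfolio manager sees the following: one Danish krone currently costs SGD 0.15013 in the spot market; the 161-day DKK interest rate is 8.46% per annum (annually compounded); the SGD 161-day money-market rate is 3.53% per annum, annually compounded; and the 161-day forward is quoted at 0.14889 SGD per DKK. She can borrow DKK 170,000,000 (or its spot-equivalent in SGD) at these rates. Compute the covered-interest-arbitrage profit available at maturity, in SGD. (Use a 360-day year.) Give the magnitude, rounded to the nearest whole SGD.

SGD 326,336

T = 161/360 years.
Route A — deposit DKK, sell forward: 170,000,000 × 1.0369870883 × 0.14889 = SGD 26,247,491.29.
Route B — convert at spot, deposit SGD: 170,000,000 × 0.15013 × 1.015635671 = SGD 25,921,155.16.
The quoted forward overvalues DKK, so borrow SGD, buy DKK at spot, deposit the DKK at 8.46%, and sell the proceeds forward at 0.14889.
Arbitrage profit = |26,247,491.29 − 25,921,155.16| = SGD 326,336.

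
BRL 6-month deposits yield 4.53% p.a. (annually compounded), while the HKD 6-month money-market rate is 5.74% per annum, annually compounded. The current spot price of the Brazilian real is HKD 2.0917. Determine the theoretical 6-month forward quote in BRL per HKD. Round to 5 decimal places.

T = 6/12 years.
HKD accumulates by (1 + 0.0574)^(6/12) = 1.0282996.
BRL accumulates by (1 + 0.0453)^(6/12) = 1.0223991.
CIP: F = S · (grow HKD)/(grow BRL) = 2.0917 × 1.0282996/1.0223991 = 2.103772 HKD per BRL.
Quoted the other way: 1/2.103772 = 0.47534 BRL per HKD.

0.47534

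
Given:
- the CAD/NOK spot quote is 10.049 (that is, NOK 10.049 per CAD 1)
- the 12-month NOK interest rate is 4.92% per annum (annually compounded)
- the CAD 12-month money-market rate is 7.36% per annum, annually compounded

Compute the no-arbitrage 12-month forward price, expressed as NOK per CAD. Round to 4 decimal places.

9.8206

T = 1 year.
NOK accumulates by (1 + 0.0492)^1 = 1.049200.
CAD growth factor: (1 + 0.0736)^1 = 1.073600.
CIP: F = S · (grow NOK)/(grow CAD) = 10.049 × 1.049200/1.073600 = 9.820614 NOK per CAD.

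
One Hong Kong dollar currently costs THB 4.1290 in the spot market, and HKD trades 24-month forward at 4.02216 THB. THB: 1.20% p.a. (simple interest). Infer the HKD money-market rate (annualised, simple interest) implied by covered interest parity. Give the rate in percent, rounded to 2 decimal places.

2.56%

T = 2 years.
By CIP, F/S equals the THB-to-HKD growth ratio: 4.02216/4.129 = 0.9741245.
THB growth factor: 1 + 0.0120×2 = 1.024000.
Hence g_HKD = 1.0512003.
(1.0512003 − 1)/T = 0.025600, i.e. 2.56%.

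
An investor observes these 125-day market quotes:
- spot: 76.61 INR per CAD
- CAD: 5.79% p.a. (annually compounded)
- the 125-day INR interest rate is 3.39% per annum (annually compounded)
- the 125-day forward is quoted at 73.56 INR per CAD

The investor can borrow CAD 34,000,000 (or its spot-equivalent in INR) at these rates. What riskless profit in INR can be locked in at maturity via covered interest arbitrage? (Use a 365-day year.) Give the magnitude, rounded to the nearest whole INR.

INR 84,931,504

T = 125/365 years.
Route A — deposit CAD, sell forward: 34,000,000 × 1.019462943523 × 73.56 = INR 2,549,717,600.27.
Route B — convert at spot, deposit INR: 34,000,000 × 76.61 × 1.011482568037 = INR 2,634,649,104.27.
The quoted forward undervalues CAD, so borrow CAD, convert to INR at spot, deposit the INR at 3.39%, and buy CAD forward at 73.56 to cover the loan.
Arbitrage profit = |2,549,717,600.27 − 2,634,649,104.27| = INR 84,931,504.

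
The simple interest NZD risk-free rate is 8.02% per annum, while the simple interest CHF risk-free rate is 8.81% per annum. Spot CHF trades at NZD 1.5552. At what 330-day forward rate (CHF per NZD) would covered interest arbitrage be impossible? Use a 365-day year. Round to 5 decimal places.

T = 330/365 years.
NZD growth factor: 1 + 0.0802×330/365 = 1.0725096.
Growth of 1 CHF over T: 1 + 0.0881×330/365 = 1.0796521.
Forward (NZD per CHF) = 1.5552 × 1.0725096 / 1.0796521 = 1.544911.
Invert for CHF per NZD: 1 / 1.544911 = 0.64729.

0.64729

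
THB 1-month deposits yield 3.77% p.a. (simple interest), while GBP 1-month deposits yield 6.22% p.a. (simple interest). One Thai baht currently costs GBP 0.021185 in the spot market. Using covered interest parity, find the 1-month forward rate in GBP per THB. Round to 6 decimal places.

0.021228

T = 1/12 years.
Growth of 1 GBP over T: 1 + 0.0622×1/12 = 1.0051833.
THB growth factor: 1 + 0.0377×1/12 = 1.0031417.
Forward (GBP per THB) = 0.021185 × 1.0051833 / 1.0031417 = 0.02122812.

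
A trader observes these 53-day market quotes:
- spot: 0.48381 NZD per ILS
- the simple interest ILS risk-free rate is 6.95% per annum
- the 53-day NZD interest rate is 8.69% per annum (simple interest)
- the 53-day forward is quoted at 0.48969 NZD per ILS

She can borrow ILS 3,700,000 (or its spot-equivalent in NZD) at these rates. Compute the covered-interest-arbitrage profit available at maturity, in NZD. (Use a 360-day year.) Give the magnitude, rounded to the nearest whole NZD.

T = 53/360 years.
Invest the ILS and cover forward: 3,700,000 × 1.010231944 × 0.48969 = NZD 1,830,391.78.
Convert at spot and invest in NZD: 3,700,000 × 0.48381 × 1.012793611 = NZD 1,812,998.80.
The quoted forward overvalues ILS, so borrow NZD, buy ILS at spot, deposit the ILS at 6.95%, and sell the proceeds forward at 0.48969.
The gap between the two covered legs is NZD 17,393.

NZD 17,393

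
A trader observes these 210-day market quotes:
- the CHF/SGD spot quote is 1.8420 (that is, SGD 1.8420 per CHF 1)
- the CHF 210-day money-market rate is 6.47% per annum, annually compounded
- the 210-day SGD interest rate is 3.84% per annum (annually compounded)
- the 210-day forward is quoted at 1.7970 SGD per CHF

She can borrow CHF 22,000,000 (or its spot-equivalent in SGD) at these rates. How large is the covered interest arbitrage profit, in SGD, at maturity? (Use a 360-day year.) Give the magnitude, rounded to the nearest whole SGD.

SGD 418,046

T = 210/360 years.
Keep in CHF, deliver into the forward: 22,000,000·1.0372479015·1.7970 = SGD 41,006,558.54.
Swap to SGD now, deposit: 22,000,000·1.8420·1.022223976 = SGD 41,424,604.40.
The quoted forward undervalues CHF, so borrow CHF, convert to SGD at spot, deposit the SGD at 3.84%, and buy CHF forward at 1.7970 to cover the loan.
Profit = 41,424,604.40 − 41,006,558.54 = SGD 418,046.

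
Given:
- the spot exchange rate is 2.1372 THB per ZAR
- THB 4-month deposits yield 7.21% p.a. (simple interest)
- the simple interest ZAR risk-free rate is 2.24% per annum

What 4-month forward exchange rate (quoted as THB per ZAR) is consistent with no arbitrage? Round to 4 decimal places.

T = 4/12 years.
THB growth factor: 1 + 0.0721×4/12 = 1.0240333.
Growth of 1 ZAR over T: 1 + 0.0224×4/12 = 1.0074667.
So F = 2.1372 × 1.0240333 / 1.0074667 = 2.172344 (THB/ZAR).

2.1723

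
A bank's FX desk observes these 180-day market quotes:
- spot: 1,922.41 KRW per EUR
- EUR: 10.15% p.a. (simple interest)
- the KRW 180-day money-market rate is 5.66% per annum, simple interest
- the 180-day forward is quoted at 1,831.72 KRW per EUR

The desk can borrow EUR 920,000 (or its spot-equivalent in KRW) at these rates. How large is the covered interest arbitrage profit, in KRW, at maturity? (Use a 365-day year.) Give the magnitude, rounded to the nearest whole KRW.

KRW 48,449,566

T = 180/365 years.
Keep in EUR, deliver into the forward: 920,000·1.050054794521·1831.72 = KRW 1,769,533,858.76.
Swap to KRW now, deposit: 920,000·1922.41·1.027912328767 = KRW 1,817,983,424.75.
The quoted forward undervalues EUR, so borrow EUR, convert to KRW at spot, deposit the KRW at 5.66%, and buy EUR forward at 1,831.72 to cover the loan.
Profit = 1,817,983,424.75 − 1,769,533,858.76 = KRW 48,449,566.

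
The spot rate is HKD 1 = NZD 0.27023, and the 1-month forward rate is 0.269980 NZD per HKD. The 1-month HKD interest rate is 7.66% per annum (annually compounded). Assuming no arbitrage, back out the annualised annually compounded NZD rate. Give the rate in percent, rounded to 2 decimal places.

6.47%

T = 1/12 years.
F/S = 0.26998/0.27023 = 0.9990749 = (growth of NZD) / (growth of HKD).
HKD growth factor: (1 + 0.0766)^(1/12) = 1.0061696.
Hence g_NZD = 1.0052388.
r = 1.0052388^(12/1) − 1 = 0.064709 → 6.47%.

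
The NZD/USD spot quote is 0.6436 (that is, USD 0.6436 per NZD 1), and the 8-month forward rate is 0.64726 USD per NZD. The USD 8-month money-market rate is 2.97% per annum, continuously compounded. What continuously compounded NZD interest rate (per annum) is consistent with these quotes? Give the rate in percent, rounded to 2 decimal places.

T = 8/12 years.
F/S = 0.64726/0.6436 = 1.0056868 = (growth of USD) / (growth of NZD).
The USD side grows by e^(0.0297×8/12) = 1.0199973.
Hence g_NZD = 1.0142296.
Take logs: ln 1.0142296 / (8/12) = 0.021194, so 2.12%.

2.12%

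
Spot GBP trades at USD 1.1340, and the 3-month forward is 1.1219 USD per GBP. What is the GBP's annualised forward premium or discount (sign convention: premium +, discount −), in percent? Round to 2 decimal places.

T = 3/12 years.
Period premium: (1.1219 − 1.134)/1.134 = -0.0106702.
Per annum: -0.0106702 / (3/12) = -0.042681 = -4.27%.

-4.27%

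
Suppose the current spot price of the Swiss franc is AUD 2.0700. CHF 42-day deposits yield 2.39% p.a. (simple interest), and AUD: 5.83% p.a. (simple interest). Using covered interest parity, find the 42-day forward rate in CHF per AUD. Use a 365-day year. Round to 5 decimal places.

T = 42/365 years.
AUD accumulates by 1 + 0.0583×42/365 = 1.0067085.
Growth of 1 CHF over T: 1 + 0.0239×42/365 = 1.0027501.
So F = 2.07 × 1.0067085 / 1.0027501 = 2.078171 (AUD/CHF).
Invert for CHF per AUD: 1 / 2.078171 = 0.48119.

0.48119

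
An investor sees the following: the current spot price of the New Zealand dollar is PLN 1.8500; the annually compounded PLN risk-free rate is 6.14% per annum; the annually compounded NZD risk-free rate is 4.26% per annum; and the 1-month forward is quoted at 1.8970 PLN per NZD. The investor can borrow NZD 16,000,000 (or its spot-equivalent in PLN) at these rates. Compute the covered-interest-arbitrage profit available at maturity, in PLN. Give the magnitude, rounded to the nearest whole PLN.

PLN 710,350

T = 1/12 years.
Invest the NZD and cover forward: 16,000,000 × 1.003482516 × 1.8970 = PLN 30,457,701.33.
Convert at spot and invest in PLN: 16,000,000 × 1.8500 × 1.0049780823 = PLN 29,747,351.24.
The quoted forward overvalues NZD, so borrow PLN, buy NZD at spot, deposit the NZD at 4.26%, and sell the proceeds forward at 1.8970.
Arbitrage profit = |30,457,701.33 − 29,747,351.24| = PLN 710,350.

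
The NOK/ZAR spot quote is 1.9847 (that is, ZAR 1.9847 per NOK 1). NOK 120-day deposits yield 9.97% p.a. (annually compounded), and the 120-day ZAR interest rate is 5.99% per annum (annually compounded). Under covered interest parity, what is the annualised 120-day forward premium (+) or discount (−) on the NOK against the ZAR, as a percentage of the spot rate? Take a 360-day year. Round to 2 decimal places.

T = 120/360 years.
F = S · g_ZAR/g_NOK = 1.9847 × 1.0195808/1.0321863 = 1.9604620.
Annualised premium = (F − S)/S × (1/T) = (1.9604620 − 1.9847)/1.9847 ÷ (120/360) = -3.66%.

-3.66%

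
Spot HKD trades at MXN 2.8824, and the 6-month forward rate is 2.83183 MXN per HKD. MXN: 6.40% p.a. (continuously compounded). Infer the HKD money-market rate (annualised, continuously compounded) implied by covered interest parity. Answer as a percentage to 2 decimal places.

T = 6/12 years.
CIP gives F = S · g_MXN/g_HKD, so g_MXN/g_HKD = 2.83183/2.8824 = 0.9824556.
The MXN side grows by e^(0.0640×6/12) = 1.0325175.
So the HKD growth factor = 1.0509559.
r = ln(1.0509559)/(6/12) = 0.099400 → 9.94%.

9.94%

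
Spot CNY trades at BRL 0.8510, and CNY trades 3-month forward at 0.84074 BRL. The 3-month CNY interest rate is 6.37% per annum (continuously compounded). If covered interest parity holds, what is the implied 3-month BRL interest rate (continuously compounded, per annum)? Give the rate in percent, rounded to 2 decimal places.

T = 3/12 years.
CIP gives F = S · g_BRL/g_CNY, so g_BRL/g_CNY = 0.84074/0.851 = 0.9879436.
CNY growth factor: e^(0.0637×3/12) = 1.0160525.
That pins the BRL growth at 1.0038026.
r = ln(1.0038026)/(3/12) = 0.015182 → 1.52%.

1.52%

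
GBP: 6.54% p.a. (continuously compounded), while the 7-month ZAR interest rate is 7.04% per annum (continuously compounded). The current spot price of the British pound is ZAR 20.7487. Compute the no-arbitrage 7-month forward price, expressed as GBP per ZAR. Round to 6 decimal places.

T = 7/12 years.
ZAR growth factor: e^(0.0704×7/12) = 1.0419216.
Growth of 1 GBP over T: e^(0.0654×7/12) = 1.0388871.
Forward (ZAR per GBP) = 20.7487 × 1.0419216 / 1.0388871 = 20.80931.
Quoted the other way: 1/20.80931 = 0.048055 GBP per ZAR.

0.048055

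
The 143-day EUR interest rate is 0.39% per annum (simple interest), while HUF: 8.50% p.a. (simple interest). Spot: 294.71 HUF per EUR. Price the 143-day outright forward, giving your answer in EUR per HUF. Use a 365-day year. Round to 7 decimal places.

0.0032888

T = 143/365 years.
HUF accumulates by 1 + 0.0850×143/365 = 1.0333014.
Growth of 1 EUR over T: 1 + 0.0039×143/365 = 1.0015279.
CIP: F = S · (grow HUF)/(grow EUR) = 294.71 × 1.0333014/1.0015279 = 304.0597 HUF per EUR.
Quoted the other way: 1/304.0597 = 0.0032888 EUR per HUF.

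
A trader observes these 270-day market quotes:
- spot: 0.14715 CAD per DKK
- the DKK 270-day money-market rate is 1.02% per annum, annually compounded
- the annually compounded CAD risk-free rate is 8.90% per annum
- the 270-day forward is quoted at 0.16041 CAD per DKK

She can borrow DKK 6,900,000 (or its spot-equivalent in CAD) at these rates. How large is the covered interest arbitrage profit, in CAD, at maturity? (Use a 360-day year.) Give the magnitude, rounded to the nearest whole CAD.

CAD 32,904

T = 270/360 years.
Route A — deposit DKK, sell forward: 6,900,000 × 1.007640287 × 0.16041 = CAD 1,115,285.49.
Route B — convert at spot, deposit CAD: 6,900,000 × 0.14715 × 1.066033641 = CAD 1,082,381.27.
The quoted forward overvalues DKK, so borrow CAD, buy DKK at spot, deposit the DKK at 1.02%, and sell the proceeds forward at 0.16041.
The gap between the two covered legs is CAD 32,904.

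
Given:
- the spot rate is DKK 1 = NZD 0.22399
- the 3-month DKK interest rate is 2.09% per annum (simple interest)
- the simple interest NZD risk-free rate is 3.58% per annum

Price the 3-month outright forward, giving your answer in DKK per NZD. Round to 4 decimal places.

T = 3/12 years.
Growth of 1 NZD over T: 1 + 0.0358×3/12 = 1.008950.
DKK growth factor: 1 + 0.0209×3/12 = 1.005225.
Forward (NZD per DKK) = 0.22399 × 1.008950 / 1.005225 = 0.2248200.
Invert for DKK per NZD: 1 / 0.2248200 = 4.4480.

4.4480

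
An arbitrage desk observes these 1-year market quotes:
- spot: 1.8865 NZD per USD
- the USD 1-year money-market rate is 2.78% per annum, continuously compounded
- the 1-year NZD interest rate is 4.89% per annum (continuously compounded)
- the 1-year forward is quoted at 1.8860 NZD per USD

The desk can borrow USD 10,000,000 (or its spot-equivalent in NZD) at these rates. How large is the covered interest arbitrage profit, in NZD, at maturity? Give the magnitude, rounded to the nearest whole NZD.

T = 1 year.
Route A — deposit USD, sell forward: 10,000,000 × 1.0281900259 × 1.8860 = NZD 19,391,663.89.
Route B — convert at spot, deposit NZD: 10,000,000 × 1.8865 × 1.050115334 = NZD 19,810,425.78.
The quoted forward undervalues USD, so borrow USD, convert to NZD at spot, deposit the NZD at 4.89%, and buy USD forward at 1.8860 to cover the loan.
The gap between the two covered legs is NZD 418,762.

NZD 418,762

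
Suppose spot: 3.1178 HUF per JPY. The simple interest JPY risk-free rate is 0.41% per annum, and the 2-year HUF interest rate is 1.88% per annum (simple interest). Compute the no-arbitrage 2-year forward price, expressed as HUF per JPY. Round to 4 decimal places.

T = 2 years.
HUF accumulates by 1 + 0.0188×2 = 1.037600.
JPY accumulates by 1 + 0.0041×2 = 1.008200.
Forward (HUF per JPY) = 3.1178 × 1.037600 / 1.008200 = 3.208718.

3.2087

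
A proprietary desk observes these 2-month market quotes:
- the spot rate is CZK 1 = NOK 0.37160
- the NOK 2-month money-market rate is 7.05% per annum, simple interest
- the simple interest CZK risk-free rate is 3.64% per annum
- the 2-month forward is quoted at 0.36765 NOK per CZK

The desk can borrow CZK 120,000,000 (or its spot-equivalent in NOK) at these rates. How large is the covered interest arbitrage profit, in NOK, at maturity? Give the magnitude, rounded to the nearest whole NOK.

T = 2/12 years.
Keep in CZK, deliver into the forward: 120,000,000·1.0060666667·0.36765 = NOK 44,385,649.20.
Swap to NOK now, deposit: 120,000,000·0.37160·1.011750 = NOK 45,115,956.00.
The quoted forward undervalues CZK, so borrow CZK, convert to NOK at spot, deposit the NOK at 7.05%, and buy CZK forward at 0.36765 to cover the loan.
Arbitrage profit = |44,385,649.20 − 45,115,956.00| = NOK 730,307.

NOK 730,307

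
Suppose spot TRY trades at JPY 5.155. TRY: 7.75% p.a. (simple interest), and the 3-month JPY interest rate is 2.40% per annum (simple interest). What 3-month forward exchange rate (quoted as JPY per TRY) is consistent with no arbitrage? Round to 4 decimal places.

5.0874

T = 3/12 years.
JPY growth factor: 1 + 0.0240×3/12 = 1.006000.
Growth of 1 TRY over T: 1 + 0.0775×3/12 = 1.019375.
So F = 5.155 × 1.006000 / 1.019375 = 5.087362 (JPY/TRY).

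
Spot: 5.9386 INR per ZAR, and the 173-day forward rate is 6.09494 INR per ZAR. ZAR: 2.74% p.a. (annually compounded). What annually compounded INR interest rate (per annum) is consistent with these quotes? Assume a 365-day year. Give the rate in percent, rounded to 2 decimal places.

8.53%

T = 173/365 years.
F/S = 6.09494/5.9386 = 1.0263261 = (growth of INR) / (growth of ZAR).
The ZAR side grows by (1 + 0.0274)^(173/365) = 1.0128945.
That pins the INR growth at 1.0395601.
Annualise: 1.0395601^(365/173) − 1 = 0.085300 = 8.53%.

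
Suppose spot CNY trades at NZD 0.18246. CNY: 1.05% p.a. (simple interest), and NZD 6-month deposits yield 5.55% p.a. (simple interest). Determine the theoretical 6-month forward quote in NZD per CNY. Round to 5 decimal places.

0.18654

T = 6/12 years.
NZD accumulates by 1 + 0.0555×6/12 = 1.027750.
CNY growth factor: 1 + 0.0105×6/12 = 1.005250.
Forward (NZD per CNY) = 0.18246 × 1.027750 / 1.005250 = 0.1865439.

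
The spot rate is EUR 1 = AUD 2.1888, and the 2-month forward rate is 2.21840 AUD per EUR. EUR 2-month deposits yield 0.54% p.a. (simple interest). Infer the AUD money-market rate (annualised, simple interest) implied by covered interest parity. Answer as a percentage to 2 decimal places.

8.66%

T = 2/12 years.
F/S = 2.2184/2.1888 = 1.0135234 = (growth of AUD) / (growth of EUR).
The EUR side grows by 1 + 0.0054×2/12 = 1.000900.
So the AUD growth factor = 1.0144356.
(1.0144356 − 1)/T = 0.086614, i.e. 8.66%.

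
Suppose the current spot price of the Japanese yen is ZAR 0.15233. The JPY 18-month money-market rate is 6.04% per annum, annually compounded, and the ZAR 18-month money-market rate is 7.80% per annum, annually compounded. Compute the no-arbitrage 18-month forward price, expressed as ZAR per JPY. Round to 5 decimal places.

T = 18/12 years.
ZAR growth factor: (1 + 0.0780)^(18/12) = 1.1192527.
JPY accumulates by (1 + 0.0604)^(18/12) = 1.0919546.
Forward (ZAR per JPY) = 0.15233 × 1.1192527 / 1.0919546 = 0.1561381.

0.15614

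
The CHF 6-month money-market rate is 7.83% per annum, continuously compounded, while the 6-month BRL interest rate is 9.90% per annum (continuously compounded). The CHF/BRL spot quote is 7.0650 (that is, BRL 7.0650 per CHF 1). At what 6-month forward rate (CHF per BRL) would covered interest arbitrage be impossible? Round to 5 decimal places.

0.14009

T = 6/12 years.
BRL accumulates by e^(0.0990×6/12) = 1.0507456.
Growth of 1 CHF over T: e^(0.0783×6/12) = 1.0399265.
Forward (BRL per CHF) = 7.065 × 1.0507456 / 1.0399265 = 7.138502.
Quoted the other way: 1/7.138502 = 0.14009 CHF per BRL.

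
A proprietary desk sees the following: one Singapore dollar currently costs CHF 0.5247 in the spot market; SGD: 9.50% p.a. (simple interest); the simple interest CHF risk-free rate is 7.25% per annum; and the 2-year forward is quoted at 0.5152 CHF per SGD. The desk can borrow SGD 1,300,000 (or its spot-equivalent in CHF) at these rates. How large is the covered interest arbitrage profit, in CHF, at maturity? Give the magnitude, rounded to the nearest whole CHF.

CHF 15,998

T = 2 years.
Route A — deposit SGD, sell forward: 1,300,000 × 1.190000 × 0.5152 = CHF 797,014.40.
Route B — convert at spot, deposit CHF: 1,300,000 × 0.5247 × 1.145000 = CHF 781,015.95.
The quoted forward overvalues SGD, so borrow CHF, buy SGD at spot, deposit the SGD at 9.50%, and sell the proceeds forward at 0.5152.
The gap between the two covered legs is CHF 15,998.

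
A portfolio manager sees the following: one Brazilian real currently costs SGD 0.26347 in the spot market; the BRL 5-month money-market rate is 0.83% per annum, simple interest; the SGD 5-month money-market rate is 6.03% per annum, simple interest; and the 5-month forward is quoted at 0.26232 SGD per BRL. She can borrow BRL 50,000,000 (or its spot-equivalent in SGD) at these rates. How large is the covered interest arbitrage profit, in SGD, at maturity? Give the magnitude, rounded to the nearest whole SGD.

SGD 343,125

T = 5/12 years.
Invest the BRL and cover forward: 50,000,000 × 1.0034583333 × 0.26232 = SGD 13,161,359.50.
Convert at spot and invest in SGD: 50,000,000 × 0.26347 × 1.025125 = SGD 13,504,484.19.
The quoted forward undervalues BRL, so borrow BRL, convert to SGD at spot, deposit the SGD at 6.03%, and buy BRL forward at 0.26232 to cover the loan.
Arbitrage profit = |13,161,359.50 − 13,504,484.19| = SGD 343,125.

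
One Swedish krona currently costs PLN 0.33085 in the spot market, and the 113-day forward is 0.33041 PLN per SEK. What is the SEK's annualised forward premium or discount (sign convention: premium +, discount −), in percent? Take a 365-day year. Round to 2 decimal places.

T = 113/365 years.
(F − S)/S = (0.33041 − 0.33085)/0.33085 = -0.0013299.
Per annum: -0.0013299 / (113/365) = -0.004296 = -0.43%.

-0.43%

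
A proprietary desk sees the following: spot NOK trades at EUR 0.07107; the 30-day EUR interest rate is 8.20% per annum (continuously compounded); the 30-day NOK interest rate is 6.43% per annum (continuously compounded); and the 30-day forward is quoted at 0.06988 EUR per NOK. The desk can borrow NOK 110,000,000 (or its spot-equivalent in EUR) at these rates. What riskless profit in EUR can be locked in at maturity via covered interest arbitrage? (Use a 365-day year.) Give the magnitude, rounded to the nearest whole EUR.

T = 30/365 years.
Invest the NOK and cover forward: 110,000,000 × 1.005298921 × 0.06988 = EUR 7,727,531.75.
Convert at spot and invest in EUR: 110,000,000 × 0.07107 × 1.006762489 = EUR 7,870,567.11.
The quoted forward undervalues NOK, so borrow NOK, convert to EUR at spot, deposit the EUR at 8.20%, and buy NOK forward at 0.06988 to cover the loan.
The gap between the two covered legs is EUR 143,035.

EUR 143,035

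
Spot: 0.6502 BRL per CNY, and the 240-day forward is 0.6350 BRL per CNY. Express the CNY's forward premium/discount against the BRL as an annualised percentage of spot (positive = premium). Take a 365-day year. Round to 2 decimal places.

T = 240/365 years.
Period premium: (0.6350 − 0.6502)/0.6502 = -0.0233774.
×(1/T) gives -3.56% p.a.

-3.56%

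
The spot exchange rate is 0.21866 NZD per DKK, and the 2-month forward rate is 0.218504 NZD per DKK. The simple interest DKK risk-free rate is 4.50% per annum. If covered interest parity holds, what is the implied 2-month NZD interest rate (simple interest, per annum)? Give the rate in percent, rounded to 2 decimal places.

T = 2/12 years.
F/S = 0.218504/0.21866 = 0.9992866 = (growth of NZD) / (growth of DKK).
The DKK side grows by 1 + 0.0450×2/12 = 1.007500.
Hence g_NZD = 1.0067812.
(1.0067812 − 1)/T = 0.040687, i.e. 4.07%.

4.07%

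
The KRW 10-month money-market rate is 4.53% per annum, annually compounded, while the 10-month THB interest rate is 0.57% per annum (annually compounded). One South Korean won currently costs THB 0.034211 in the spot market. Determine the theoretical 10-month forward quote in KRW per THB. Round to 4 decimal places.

30.1864

T = 10/12 years.
THB growth factor: (1 + 0.0057)^(10/12) = 1.00474775.
KRW growth factor: (1 + 0.0453)^(10/12) = 1.03760994.
Forward (THB per KRW) = 0.034211 × 1.00474775 / 1.03760994 = 0.033127502.
Invert for KRW per THB: 1 / 0.033127502 = 30.1864.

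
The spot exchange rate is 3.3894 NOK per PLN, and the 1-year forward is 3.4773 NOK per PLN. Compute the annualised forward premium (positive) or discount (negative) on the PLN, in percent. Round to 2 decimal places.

T = 1 year.
Period premium: (3.4773 − 3.3894)/3.3894 = 0.0259338.
Per annum: 0.0259338 / 1 = 0.025934 = 2.59%.

+2.59%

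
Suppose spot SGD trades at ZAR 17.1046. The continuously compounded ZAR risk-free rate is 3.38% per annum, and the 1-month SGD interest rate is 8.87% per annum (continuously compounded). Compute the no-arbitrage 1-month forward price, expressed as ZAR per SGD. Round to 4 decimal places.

T = 1/12 years.
ZAR accumulates by e^(0.0338×1/12) = 1.00282064.
SGD accumulates by e^(0.0887×1/12) = 1.00741905.
CIP: F = S · (grow ZAR)/(grow SGD) = 17.1046 × 1.00282064/1.00741905 = 17.026525 ZAR per SGD.

17.0265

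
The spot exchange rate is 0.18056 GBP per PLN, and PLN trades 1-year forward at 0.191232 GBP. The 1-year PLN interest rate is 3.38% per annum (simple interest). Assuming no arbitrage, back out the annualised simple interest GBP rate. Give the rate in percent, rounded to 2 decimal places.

9.49%

T = 1 year.
CIP gives F = S · g_GBP/g_PLN, so g_GBP/g_PLN = 0.191232/0.18056 = 1.0591050.
PLN growth factor: 1 + 0.0338×1 = 1.033800.
That pins the GBP growth at 1.0949027.
r = (1.0949027 − 1)/1 = 0.094903 → 9.49%.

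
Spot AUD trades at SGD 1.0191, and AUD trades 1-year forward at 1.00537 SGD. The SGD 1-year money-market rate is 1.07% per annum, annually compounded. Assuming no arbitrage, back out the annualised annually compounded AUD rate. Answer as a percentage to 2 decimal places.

T = 1 year.
F/S = 1.00537/1.0191 = 0.9865273 = (growth of SGD) / (growth of AUD).
SGD growth factor: (1 + 0.0107)^1 = 1.010700.
Hence g_AUD = 1.0245028.
r = 1.0245028^(1/1) − 1 = 0.024503 → 2.45%.

2.45%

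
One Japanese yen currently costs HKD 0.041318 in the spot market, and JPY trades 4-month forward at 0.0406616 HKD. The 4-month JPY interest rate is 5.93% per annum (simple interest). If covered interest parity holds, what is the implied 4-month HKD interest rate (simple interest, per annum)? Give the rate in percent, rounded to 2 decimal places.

1.07%

T = 4/12 years.
F/S = 0.0406616/0.041318 = 0.9841135 = (growth of HKD) / (growth of JPY).
JPY growth factor: 1 + 0.0593×4/12 = 1.0197667.
Hence g_HKD = 1.0035662.
r = (1.0035662 − 1)/(4/12) = 0.010699 → 1.07%.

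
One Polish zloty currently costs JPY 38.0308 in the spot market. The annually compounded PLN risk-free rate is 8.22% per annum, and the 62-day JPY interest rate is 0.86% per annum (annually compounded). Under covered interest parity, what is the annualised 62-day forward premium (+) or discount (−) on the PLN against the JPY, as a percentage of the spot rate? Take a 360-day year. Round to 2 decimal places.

-7.00%

T = 62/360 years.
F = S · g_JPY/g_PLN = 38.0308 × 1.0014759/1.0136978 = 37.5722722.
Annualised premium = (F − S)/S × (1/T) = (37.5722722 − 38.0308)/38.0308 ÷ (62/360) = -7.00%.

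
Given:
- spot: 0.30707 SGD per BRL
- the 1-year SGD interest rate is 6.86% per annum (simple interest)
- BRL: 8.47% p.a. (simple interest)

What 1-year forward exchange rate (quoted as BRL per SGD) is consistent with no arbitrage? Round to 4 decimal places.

T = 1 year.
SGD growth factor: 1 + 0.0686×1 = 1.068600.
BRL growth factor: 1 + 0.0847×1 = 1.084700.
CIP: F = S · (grow SGD)/(grow BRL) = 0.30707 × 1.068600/1.084700 = 0.3025122 SGD per BRL.
Quoted the other way: 1/0.3025122 = 3.3057 BRL per SGD.

3.3057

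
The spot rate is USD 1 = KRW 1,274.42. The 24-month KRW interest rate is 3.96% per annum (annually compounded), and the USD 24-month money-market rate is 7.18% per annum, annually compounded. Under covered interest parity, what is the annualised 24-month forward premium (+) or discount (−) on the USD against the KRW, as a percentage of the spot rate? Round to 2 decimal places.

T = 2 years.
CIP forward (KRW per USD) = 1274.42 × 1.0807682/1.1487552 = 1198.99576.
Annualised premium = (F − S)/S × (1/T) = (1198.99576 − 1274.42)/1274.42 ÷ 2 = -2.96%.

-2.96%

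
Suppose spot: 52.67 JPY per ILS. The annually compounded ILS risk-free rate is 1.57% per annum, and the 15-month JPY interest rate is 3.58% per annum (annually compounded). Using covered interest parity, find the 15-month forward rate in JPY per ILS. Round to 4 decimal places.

T = 15/12 years.
JPY growth factor: (1 + 0.0358)^(15/12) = 1.04494849.
ILS accumulates by (1 + 0.0157)^(15/12) = 1.01966336.
So F = 52.67 × 1.04494849 / 1.01966336 = 53.976086 (JPY/ILS).

53.9761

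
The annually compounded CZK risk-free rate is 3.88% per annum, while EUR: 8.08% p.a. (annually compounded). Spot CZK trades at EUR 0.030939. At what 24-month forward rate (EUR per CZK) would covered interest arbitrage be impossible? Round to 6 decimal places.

0.033491

T = 2 years.
EUR growth factor: (1 + 0.0808)^2 = 1.1681286.
CZK accumulates by (1 + 0.0388)^2 = 1.0791054.
Forward (EUR per CZK) = 0.030939 × 1.1681286 / 1.0791054 = 0.03349138.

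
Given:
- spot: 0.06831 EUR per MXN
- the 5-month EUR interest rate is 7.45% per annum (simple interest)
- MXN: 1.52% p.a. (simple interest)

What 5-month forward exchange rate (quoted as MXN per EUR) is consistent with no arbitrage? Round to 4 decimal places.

T = 5/12 years.
Growth of 1 EUR over T: 1 + 0.0745×5/12 = 1.03104167.
MXN growth factor: 1 + 0.0152×5/12 = 1.00633333.
CIP: F = S · (grow EUR)/(grow MXN) = 0.06831 × 1.03104167/1.00633333 = 0.069987204 EUR per MXN.
Invert for MXN per EUR: 1 / 0.069987204 = 14.2883.

14.2883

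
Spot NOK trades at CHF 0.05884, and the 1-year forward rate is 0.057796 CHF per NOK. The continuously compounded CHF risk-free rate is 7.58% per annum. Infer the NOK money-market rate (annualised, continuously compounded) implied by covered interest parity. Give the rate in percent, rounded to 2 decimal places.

T = 1 year.
F/S = 0.057796/0.05884 = 0.9822570 = (growth of CHF) / (growth of NOK).
CHF growth factor: e^(0.0758×1) = 1.0787468.
So the NOK growth factor = 1.0982327.
Take logs: ln 1.0982327 / 1 = 0.093702, so 9.37%.

9.37%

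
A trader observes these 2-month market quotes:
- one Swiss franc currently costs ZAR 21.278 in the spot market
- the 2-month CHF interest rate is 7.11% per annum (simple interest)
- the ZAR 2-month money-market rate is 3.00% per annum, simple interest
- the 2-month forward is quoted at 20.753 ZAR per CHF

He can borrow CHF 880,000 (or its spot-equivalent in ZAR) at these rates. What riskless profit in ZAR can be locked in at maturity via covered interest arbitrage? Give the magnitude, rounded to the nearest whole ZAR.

T = 2/12 years.
Route A — deposit CHF, sell forward: 880,000 × 1.011850 × 20.753 = ZAR 18,479,052.28.
Route B — convert at spot, deposit ZAR: 880,000 × 21.278 × 1.005000 = ZAR 18,818,263.20.
The quoted forward undervalues CHF, so borrow CHF, convert to ZAR at spot, deposit the ZAR at 3.00%, and buy CHF forward at 20.753 to cover the loan.
The gap between the two covered legs is ZAR 339,211.

ZAR 339,211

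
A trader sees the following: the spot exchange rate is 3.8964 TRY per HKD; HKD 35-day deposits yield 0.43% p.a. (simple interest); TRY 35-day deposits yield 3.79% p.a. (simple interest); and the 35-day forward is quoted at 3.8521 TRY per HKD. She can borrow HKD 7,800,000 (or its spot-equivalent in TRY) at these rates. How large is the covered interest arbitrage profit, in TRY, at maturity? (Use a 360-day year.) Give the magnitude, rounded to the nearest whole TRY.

TRY 444,965

T = 35/360 years.
Keep in HKD, deliver into the forward: 7,800,000·1.0004180556·3.8521 = TRY 30,058,941.06.
Swap to TRY now, deposit: 7,800,000·3.8964·1.0036847222 = TRY 30,503,905.78.
The quoted forward undervalues HKD, so borrow HKD, convert to TRY at spot, deposit the TRY at 3.79%, and buy HKD forward at 3.8521 to cover the loan.
Arbitrage profit = |30,058,941.06 − 30,503,905.78| = TRY 444,965.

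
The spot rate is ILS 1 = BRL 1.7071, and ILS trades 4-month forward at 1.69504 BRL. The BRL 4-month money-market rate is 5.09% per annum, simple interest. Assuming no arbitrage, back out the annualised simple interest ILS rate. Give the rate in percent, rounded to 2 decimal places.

7.26%

T = 4/12 years.
F/S = 1.69504/1.7071 = 0.9929354 = (growth of BRL) / (growth of ILS).
The BRL side grows by 1 + 0.0509×4/12 = 1.0169667.
That pins the ILS growth at 1.0242023.
(1.0242023 − 1)/T = 0.072607, i.e. 7.26%.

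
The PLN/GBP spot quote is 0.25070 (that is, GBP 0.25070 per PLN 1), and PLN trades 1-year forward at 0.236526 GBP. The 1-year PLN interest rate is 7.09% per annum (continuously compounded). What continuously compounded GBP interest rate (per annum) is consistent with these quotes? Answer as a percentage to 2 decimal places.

1.27%

T = 1 year.
By CIP, F/S equals the GBP-to-PLN growth ratio: 0.236526/0.2507 = 0.9434623.
The PLN side grows by e^(0.0709×1) = 1.0734739.
So the GBP growth factor = 1.0127822.
r = ln(1.0127822)/1 = 0.012701 → 1.27%.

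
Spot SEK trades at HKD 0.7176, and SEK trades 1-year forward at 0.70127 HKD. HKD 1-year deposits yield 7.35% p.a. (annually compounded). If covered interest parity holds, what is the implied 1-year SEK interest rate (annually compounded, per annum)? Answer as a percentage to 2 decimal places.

T = 1 year.
F/S = 0.70127/0.7176 = 0.9772436 = (growth of HKD) / (growth of SEK).
HKD growth factor: (1 + 0.0735)^1 = 1.073500.
So the SEK growth factor = 1.0984979.
Annualise: 1.0984979^(1/1) − 1 = 0.098498 = 9.85%.

9.85%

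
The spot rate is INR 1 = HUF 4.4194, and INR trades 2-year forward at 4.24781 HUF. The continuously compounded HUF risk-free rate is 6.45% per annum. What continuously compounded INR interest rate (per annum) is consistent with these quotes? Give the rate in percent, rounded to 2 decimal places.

T = 2 years.
F/S = 4.24781/4.4194 = 0.9611735 = (growth of HUF) / (growth of INR).
The HUF side grows by e^(0.0645×2) = 1.1376901.
Hence g_INR = 1.183647.
Take logs: ln 1.183647 / 2 = 0.084300, so 8.43%.

8.43%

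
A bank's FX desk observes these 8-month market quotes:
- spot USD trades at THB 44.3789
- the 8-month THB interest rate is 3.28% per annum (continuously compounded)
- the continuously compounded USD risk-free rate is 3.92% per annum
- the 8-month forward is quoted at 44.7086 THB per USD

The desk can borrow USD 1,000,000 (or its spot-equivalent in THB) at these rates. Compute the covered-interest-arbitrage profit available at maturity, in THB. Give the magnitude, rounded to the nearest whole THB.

THB 532,379

T = 8/12 years.
Keep in USD, deliver into the forward: 1,000,000·1.0264778031·44.7086 = THB 45,892,385.51.
Swap to THB now, deposit: 1,000,000·44.3789·1.0221074944 = THB 45,360,006.28.
The quoted forward overvalues USD, so borrow THB, buy USD at spot, deposit the USD at 3.92%, and sell the proceeds forward at 44.7086.
Profit = 45,892,385.51 − 45,360,006.28 = THB 532,379.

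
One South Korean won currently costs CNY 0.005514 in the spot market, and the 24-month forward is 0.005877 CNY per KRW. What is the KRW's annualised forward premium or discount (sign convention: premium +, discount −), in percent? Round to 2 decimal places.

+3.29%

T = 2 years.
(F − S)/S = (0.005877 − 0.005514)/0.005514 = 0.0658324.
Per annum: 0.0658324 / 2 = 0.032916 = 3.29%.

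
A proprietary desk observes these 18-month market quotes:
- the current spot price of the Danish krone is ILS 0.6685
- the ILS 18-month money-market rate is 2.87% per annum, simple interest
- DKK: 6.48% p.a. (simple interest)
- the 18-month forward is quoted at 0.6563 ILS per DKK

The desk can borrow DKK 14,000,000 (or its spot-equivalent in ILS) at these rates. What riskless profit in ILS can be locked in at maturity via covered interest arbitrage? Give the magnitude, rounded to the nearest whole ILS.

T = 18/12 years.
Keep in DKK, deliver into the forward: 14,000,000·1.097200·0.6563 = ILS 10,081,293.04.
Swap to ILS now, deposit: 14,000,000·0.6685·1.043050 = ILS 9,761,904.95.
The quoted forward overvalues DKK, so borrow ILS, buy DKK at spot, deposit the DKK at 6.48%, and sell the proceeds forward at 0.6563.
Arbitrage profit = |10,081,293.04 − 9,761,904.95| = ILS 319,388.

ILS 319,388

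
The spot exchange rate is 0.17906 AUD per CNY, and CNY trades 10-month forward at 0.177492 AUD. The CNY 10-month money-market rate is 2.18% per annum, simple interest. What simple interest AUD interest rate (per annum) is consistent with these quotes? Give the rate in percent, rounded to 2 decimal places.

1.11%

T = 10/12 years.
CIP gives F = S · g_AUD/g_CNY, so g_AUD/g_CNY = 0.177492/0.17906 = 0.9912432.
CNY growth factor: 1 + 0.0218×10/12 = 1.0181667.
Hence g_AUD = 1.0092508.
(1.0092508 − 1)/T = 0.011101, i.e. 1.11%.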